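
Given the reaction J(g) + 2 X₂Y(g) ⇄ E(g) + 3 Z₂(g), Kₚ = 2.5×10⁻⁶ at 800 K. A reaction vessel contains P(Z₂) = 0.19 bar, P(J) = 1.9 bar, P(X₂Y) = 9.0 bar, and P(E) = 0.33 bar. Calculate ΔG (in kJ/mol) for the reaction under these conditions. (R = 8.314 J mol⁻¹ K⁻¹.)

ΔG = 11.8 kJ/mol

Qₚ = P(E)·P(Z₂)³ / (P(J)·P(X₂Y)²) = (0.33)·(0.19)³ / ((1.9)·(9.0)²) = 1.47×10⁻⁵
ΔG = RT ln(Qₚ/Kₚ) = (8.314 J mol⁻¹ K⁻¹)(800 K) × ln(1.47×10⁻⁵/2.5×10⁻⁶)
   = (6.651 kJ/mol)(1.772) = 11.8 kJ/mol
ΔG > 0, so the forward reaction is non-spontaneous (proceeds in reverse).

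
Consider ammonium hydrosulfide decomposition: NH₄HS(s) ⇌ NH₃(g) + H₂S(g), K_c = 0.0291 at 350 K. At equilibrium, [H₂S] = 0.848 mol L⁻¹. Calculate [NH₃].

(NH₄HS is a pure solid — omitted from K_c.)
At equilibrium, K_c = [NH₃]·[H₂S] = 0.0291.
([NH₃])·(0.848) = 0.0291
[NH₃] = 0.0343 mol L⁻¹

[NH₃] = 0.0343 mol L⁻¹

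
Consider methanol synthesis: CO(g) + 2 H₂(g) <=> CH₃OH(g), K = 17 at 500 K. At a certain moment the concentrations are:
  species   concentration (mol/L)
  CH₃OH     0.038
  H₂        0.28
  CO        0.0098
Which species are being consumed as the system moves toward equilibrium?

CH₃OH (products)

Q = [CH₃OH] / ([CO]·[H₂]²) = (0.038) / ((0.0098)·(0.28)²) = 49
Q = 49 > K = 17: net reverse reaction.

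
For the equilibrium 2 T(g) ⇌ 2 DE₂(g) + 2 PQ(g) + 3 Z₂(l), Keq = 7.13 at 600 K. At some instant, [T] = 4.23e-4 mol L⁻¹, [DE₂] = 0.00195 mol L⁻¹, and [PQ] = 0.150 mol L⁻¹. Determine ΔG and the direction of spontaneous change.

(Z₂ is a pure liquid — omitted from Q.)
Q = [DE₂]²·[PQ]² / [T]² = (0.00195)²·(0.150)² / (4.23e-4)² = 0.478
ΔG = RT ln(Q/Keq) = (8.314 J mol⁻¹ K⁻¹)(600 K) × ln(0.478/7.13)
   = (4.988 kJ/mol)(-2.702) = -13.5 kJ/mol
ΔG < 0, so the forward reaction is spontaneous (proceeds forward).

ΔG = -13.5 kJ/mol; the forward reaction is spontaneous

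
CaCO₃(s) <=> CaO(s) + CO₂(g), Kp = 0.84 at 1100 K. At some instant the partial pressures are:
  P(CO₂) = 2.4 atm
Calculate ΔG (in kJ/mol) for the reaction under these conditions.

ΔG = 9.60 kJ/mol

(CaCO₃, CaO are pure solids — omitted from Qp.)
Qp = P(CO₂) = 2.40
ΔG = RT ln(Qp/Kp) = (8.314 J mol⁻¹ K⁻¹)(1100 K) × ln(2.40/0.84)
   = (9.145 kJ/mol)(1.050) = 9.60 kJ/mol
ΔG > 0, so the forward reaction is non-spontaneous (proceeds in reverse).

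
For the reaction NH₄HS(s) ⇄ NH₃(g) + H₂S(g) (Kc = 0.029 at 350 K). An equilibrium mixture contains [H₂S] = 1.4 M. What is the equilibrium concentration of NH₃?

(NH₄HS is a pure solid — omitted from Kc.)
At equilibrium, Kc = [NH₃]·[H₂S] = 0.029.
([NH₃])·(1.4) = 0.029
[NH₃] = 0.0207 = 0.021 M

[NH₃] = 0.021 M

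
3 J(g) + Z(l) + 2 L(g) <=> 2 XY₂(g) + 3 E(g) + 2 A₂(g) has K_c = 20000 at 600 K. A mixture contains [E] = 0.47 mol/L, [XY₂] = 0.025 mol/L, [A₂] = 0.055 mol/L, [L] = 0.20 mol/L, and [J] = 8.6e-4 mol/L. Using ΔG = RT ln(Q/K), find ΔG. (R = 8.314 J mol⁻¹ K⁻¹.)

ΔG = -4.75 kJ/mol

(Z is a pure liquid — omitted from Q_c.)
Q_c = [XY₂]²·[E]³·[A₂]² / ([J]³·[L]²) = (0.025)²·(0.47)³·(0.055)² / ((8.6e-4)³·(0.20)²) = 7720
ΔG = RT ln(Q_c/K_c) = (8.314 J mol⁻¹ K⁻¹)(600 K) × ln(7720/20000)
   = (4.988 kJ/mol)(-0.9519) = -4.75 kJ/mol
ΔG < 0, so the forward reaction is spontaneous (proceeds forward).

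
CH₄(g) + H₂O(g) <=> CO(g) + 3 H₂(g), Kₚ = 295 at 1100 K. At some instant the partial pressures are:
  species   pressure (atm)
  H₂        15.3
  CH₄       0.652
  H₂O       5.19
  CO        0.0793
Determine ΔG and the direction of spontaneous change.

Qₚ = P(CO)·P(H₂)³ / (P(CH₄)·P(H₂O)) = (0.0793)·(15.3)³ / ((0.652)·(5.19)) = 83.9
ΔG = RT ln(Qₚ/Kₚ) = (8.314 J mol⁻¹ K⁻¹)(1100 K) × ln(83.9/295)
   = (9.145 kJ/mol)(-1.257) = -11.5 kJ/mol
ΔG < 0, so the forward reaction is spontaneous (proceeds forward).

ΔG = -11.5 kJ/mol; the forward reaction is spontaneous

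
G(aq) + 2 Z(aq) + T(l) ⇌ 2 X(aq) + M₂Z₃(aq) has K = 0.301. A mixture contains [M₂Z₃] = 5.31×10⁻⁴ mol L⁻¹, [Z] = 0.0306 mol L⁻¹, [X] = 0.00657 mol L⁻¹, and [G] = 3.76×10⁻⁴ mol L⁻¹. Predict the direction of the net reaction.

forward (toward products)

(T is a pure liquid — omitted from Q.)
Q = [X]²·[M₂Z₃] / ([G]·[Z]²) = (0.00657)²·(5.31×10⁻⁴) / ((3.76×10⁻⁴)·(0.0306)²) = 0.0651
Q = 0.0651 < K = 0.301, so the forward reaction proceeds.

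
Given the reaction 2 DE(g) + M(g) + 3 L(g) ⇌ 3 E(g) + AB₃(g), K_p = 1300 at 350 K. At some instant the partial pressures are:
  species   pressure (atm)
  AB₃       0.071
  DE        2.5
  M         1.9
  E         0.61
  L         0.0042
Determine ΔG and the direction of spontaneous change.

Q_p = P(E)³·P(AB₃) / (P(DE)²·P(M)·P(L)³) = (0.61)³·(0.071) / ((2.5)²·(1.9)·(0.0042)³) = 18300
ΔG = RT ln(Q_p/K_p) = (8.314 J mol⁻¹ K⁻¹)(350 K) × ln(18300/1300)
   = (2.910 kJ/mol)(2.645) = 7.70 kJ/mol
ΔG > 0, so the forward reaction is non-spontaneous (proceeds in reverse).

ΔG = 7.70 kJ/mol; the forward reaction is non-spontaneous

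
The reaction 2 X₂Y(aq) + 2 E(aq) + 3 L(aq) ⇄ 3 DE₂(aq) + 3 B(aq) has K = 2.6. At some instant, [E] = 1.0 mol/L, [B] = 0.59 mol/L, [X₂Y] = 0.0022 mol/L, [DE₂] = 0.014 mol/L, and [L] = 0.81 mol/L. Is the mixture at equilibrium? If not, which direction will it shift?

no; Q < K, reaction proceeds forward

Q = [DE₂]³·[B]³ / ([X₂Y]²·[E]²·[L]³) = (0.014)³·(0.59)³ / ((0.0022)²·(1.0)²·(0.81)³) = 0.22
Q = 0.22 < K = 2.6: net forward reaction.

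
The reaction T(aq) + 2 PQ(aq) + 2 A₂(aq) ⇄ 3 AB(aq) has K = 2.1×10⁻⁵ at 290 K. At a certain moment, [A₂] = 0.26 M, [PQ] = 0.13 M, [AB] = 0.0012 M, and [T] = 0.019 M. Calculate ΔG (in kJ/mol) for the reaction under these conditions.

Q = [AB]³ / ([T]·[PQ]²·[A₂]²) = (0.0012)³ / ((0.019)·(0.13)²·(0.26)²) = 7.96×10⁻⁵
ΔG = RT ln(Q/K) = (8.314 J mol⁻¹ K⁻¹)(290 K) × ln(7.96×10⁻⁵/2.1×10⁻⁵)
   = (2.411 kJ/mol)(1.332) = 3.21 kJ/mol
ΔG > 0, so the forward reaction is non-spontaneous (proceeds in reverse).

ΔG = 3.21 kJ/mol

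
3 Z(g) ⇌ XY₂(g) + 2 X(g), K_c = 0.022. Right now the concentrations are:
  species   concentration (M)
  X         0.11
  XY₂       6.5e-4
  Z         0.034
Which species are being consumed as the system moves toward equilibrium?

Q_c = [XY₂]·[X]² / [Z]³ = (6.5e-4)·(0.11)² / (0.034)³ = 0.20
Q_c = 0.20 > K_c = 0.022: net reverse reaction.

XY₂, X (products)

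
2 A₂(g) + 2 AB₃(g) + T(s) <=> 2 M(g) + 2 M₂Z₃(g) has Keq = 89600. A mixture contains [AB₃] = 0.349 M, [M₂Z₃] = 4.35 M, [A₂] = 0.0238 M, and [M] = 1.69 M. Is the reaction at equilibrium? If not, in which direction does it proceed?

(T is a pure solid — omitted from Q.)
Q = [M]²·[M₂Z₃]² / ([A₂]²·[AB₃]²) = (1.69)²·(4.35)² / ((0.0238)²·(0.349)²) = 7.83e5
Q = 7.83e5 > Keq = 89600, so the reverse reaction proceeds.

in the reverse direction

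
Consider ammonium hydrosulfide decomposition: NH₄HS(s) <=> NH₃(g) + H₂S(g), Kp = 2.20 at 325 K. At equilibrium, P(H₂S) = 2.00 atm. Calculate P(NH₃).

(NH₄HS is a pure solid — omitted from Kp.)
At equilibrium, Kp = P(NH₃)·P(H₂S) = 2.20.
(P(NH₃))·(2.00) = 2.20
P(NH₃) = 1.10 atm

P(NH₃) = 1.10 atm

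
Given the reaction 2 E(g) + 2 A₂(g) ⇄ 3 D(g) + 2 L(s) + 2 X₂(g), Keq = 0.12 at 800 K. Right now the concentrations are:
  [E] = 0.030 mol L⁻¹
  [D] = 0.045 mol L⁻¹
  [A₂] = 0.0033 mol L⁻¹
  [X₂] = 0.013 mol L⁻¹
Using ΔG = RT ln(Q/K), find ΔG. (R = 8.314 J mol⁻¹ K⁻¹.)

(L is a pure solid — omitted from Q.)
Q = [D]³·[X₂]² / ([E]²·[A₂]²) = (0.045)³·(0.013)² / ((0.030)²·(0.0033)²) = 1.57
ΔG = RT ln(Q/Keq) = (8.314 J mol⁻¹ K⁻¹)(800 K) × ln(1.57/0.12)
   = (6.651 kJ/mol)(2.571) = 17.1 kJ/mol
ΔG > 0, so the forward reaction is non-spontaneous (proceeds in reverse).

ΔG = 17.1 kJ/mol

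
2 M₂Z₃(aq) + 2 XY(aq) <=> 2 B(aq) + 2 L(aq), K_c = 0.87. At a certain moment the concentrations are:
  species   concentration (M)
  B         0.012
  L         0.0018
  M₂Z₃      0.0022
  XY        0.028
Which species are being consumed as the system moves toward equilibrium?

M₂Z₃, XY (reactants)

Q_c = [B]²·[L]² / ([M₂Z₃]²·[XY]²) = (0.012)²·(0.0018)² / ((0.0022)²·(0.028)²) = 0.12
Q_c = 0.12 < K_c = 0.87: net forward reaction.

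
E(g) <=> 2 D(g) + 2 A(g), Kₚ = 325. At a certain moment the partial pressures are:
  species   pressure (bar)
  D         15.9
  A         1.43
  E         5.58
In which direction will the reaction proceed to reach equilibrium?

Qₚ = P(D)²·P(A)² / P(E) = (15.9)²·(1.43)² / (5.58) = 92.6
Qₚ = 92.6 < Kₚ = 325, so the forward reaction proceeds.

in the forward direction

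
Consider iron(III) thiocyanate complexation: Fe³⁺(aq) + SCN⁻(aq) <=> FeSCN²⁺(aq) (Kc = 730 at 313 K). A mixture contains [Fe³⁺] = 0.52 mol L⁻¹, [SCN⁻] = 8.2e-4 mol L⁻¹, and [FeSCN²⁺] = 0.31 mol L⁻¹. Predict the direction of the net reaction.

neither direction; the system is at equilibrium

Qc = [FeSCN²⁺] / ([Fe³⁺]·[SCN⁻]) = (0.31) / ((0.52)·(8.2e-4)) = 730
Qc = 730 = Kc, so the system is already at equilibrium.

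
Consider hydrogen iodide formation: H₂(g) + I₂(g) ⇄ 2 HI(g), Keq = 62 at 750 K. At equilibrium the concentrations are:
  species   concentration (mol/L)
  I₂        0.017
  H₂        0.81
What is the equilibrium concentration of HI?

[HI] = 0.92 mol/L

At equilibrium, Keq = [HI]² / ([H₂]·[I₂]) = 62.
([HI])² / ((0.81)·(0.017)) = 62
[HI]² = 0.854 ⇒ [HI] = 0.92 mol/L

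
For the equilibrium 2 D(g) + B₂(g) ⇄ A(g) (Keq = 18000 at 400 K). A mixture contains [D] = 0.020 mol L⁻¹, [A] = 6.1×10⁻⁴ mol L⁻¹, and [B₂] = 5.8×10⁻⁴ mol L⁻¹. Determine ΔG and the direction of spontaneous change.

ΔG = -6.40 kJ/mol; the forward reaction is spontaneous

Q = [A] / ([D]²·[B₂]) = (6.1×10⁻⁴) / ((0.020)²·(5.8×10⁻⁴)) = 2630
ΔG = RT ln(Q/Keq) = (8.314 J mol⁻¹ K⁻¹)(400 K) × ln(2630/18000)
   = (3.326 kJ/mol)(-1.923) = -6.40 kJ/mol
ΔG < 0, so the forward reaction is spontaneous (proceeds forward).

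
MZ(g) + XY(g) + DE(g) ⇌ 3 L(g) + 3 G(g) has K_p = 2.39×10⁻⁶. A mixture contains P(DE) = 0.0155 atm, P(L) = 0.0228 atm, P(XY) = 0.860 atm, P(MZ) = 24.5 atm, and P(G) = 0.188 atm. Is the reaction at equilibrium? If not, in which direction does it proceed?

forward (toward products)

Q_p = P(L)³·P(G)³ / (P(MZ)·P(XY)·P(DE)) = (0.0228)³·(0.188)³ / ((24.5)·(0.860)·(0.0155)) = 2.41×10⁻⁷
Q_p = 2.41×10⁻⁷ < K_p = 2.39×10⁻⁶, so the forward reaction proceeds.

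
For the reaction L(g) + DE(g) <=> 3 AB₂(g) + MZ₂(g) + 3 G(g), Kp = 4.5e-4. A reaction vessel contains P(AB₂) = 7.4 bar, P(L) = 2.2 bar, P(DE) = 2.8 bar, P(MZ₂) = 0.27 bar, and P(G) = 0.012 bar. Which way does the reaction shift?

in the forward direction

Qp = P(AB₂)³·P(MZ₂)·P(G)³ / (P(L)·P(DE)) = (7.4)³·(0.27)·(0.012)³ / ((2.2)·(2.8)) = 3.1e-5
Qp = 3.1e-5 < Kp = 4.5e-4, so the forward reaction proceeds.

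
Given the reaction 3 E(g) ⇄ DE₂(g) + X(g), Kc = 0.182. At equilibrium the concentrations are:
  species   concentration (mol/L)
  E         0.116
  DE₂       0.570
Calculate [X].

At equilibrium, Kc = [DE₂]·[X] / [E]³ = 0.182.
(0.570)·([X]) / (0.116)³ = 0.182
[X] = 4.98×10⁻⁴ mol/L

[X] = 4.98×10⁻⁴ mol/L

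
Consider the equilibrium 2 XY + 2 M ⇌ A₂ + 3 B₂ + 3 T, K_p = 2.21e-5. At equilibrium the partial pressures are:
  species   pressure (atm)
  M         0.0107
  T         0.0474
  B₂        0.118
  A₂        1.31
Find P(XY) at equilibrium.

At equilibrium, K_p = P(A₂)·P(B₂)³·P(T)³ / (P(XY)²·P(M)²) = 2.21e-5.
(1.31)·(0.118)³·(0.0474)³ / ((P(XY))²·(0.0107)²) = 2.21e-5
P(XY)² = 90.6 ⇒ P(XY) = 9.52 atm

P(XY) = 9.52 atm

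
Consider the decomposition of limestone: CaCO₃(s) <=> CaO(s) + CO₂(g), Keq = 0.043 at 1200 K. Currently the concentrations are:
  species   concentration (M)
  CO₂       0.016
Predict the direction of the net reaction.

(CaCO₃, CaO are pure solids — omitted from Q.)
Q = [CO₂] = 0.016
Q = 0.016 < Keq = 0.043, so the forward reaction proceeds.

toward products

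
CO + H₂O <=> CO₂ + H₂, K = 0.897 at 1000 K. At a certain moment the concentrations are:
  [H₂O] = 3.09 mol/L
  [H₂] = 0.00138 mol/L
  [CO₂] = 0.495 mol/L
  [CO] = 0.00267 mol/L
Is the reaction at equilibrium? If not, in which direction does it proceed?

in the forward direction

Q = [CO₂]·[H₂] / ([CO]·[H₂O]) = (0.495)·(0.00138) / ((0.00267)·(3.09)) = 0.0828
Q = 0.0828 < K = 0.897, so the forward reaction proceeds.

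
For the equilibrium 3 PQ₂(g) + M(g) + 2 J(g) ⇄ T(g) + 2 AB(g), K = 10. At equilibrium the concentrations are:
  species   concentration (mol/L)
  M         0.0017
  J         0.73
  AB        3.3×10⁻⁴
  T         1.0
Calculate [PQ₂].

At equilibrium, K = [T]·[AB]² / ([PQ₂]³·[M]·[J]²) = 10.
(1.0)·(3.3×10⁻⁴)² / (([PQ₂])³·(0.0017)·(0.73)²) = 10
[PQ₂]³ = 1.20×10⁻⁵ ⇒ [PQ₂] = 0.023 mol/L

[PQ₂] = 0.023 mol/L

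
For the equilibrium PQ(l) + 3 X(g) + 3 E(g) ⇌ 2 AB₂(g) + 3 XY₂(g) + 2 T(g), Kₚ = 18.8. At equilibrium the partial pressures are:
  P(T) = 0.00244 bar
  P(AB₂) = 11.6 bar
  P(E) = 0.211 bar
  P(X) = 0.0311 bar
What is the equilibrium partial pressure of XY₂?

(PQ is a pure liquid — omitted from Kₚ.)
At equilibrium, Kₚ = P(AB₂)²·P(XY₂)³·P(T)² / (P(X)³·P(E)³) = 18.8.
(11.6)²·(P(XY₂))³·(0.00244)² / ((0.0311)³·(0.211)³) = 18.8
P(XY₂)³ = 0.00663 ⇒ P(XY₂) = 0.188 bar

P(XY₂) = 0.188 bar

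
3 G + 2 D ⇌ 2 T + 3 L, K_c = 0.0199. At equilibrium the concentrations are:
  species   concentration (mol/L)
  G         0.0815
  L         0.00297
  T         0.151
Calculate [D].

At equilibrium, K_c = [T]²·[L]³ / ([G]³·[D]²) = 0.0199.
(0.151)²·(0.00297)³ / ((0.0815)³·([D])²) = 0.0199
[D]² = 5.54×10⁻⁵ ⇒ [D] = 0.00745 mol/L

[D] = 0.00745 mol/L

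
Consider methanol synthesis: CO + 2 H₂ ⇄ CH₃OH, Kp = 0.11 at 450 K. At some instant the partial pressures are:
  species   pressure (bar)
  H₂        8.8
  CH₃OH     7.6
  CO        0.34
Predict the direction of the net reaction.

reverse (toward reactants)

Qp = P(CH₃OH) / (P(CO)·P(H₂)²) = (7.6) / ((0.34)·(8.8)²) = 0.29
Qp = 0.29 > Kp = 0.11, so the reverse reaction proceeds.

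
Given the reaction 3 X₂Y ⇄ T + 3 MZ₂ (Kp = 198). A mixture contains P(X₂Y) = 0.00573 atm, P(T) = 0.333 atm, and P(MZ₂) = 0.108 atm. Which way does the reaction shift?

Qp = P(T)·P(MZ₂)³ / P(X₂Y)³ = (0.333)·(0.108)³ / (0.00573)³ = 2230
Qp = 2230 > Kp = 198, so the reverse reaction proceeds.

toward reactants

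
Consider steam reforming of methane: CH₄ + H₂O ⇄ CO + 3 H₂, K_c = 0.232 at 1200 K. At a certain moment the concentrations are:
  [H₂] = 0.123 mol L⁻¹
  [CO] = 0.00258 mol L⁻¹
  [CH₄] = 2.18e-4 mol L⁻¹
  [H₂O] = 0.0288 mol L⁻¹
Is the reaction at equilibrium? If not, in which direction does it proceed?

Q_c = [CO]·[H₂]³ / ([CH₄]·[H₂O]) = (0.00258)·(0.123)³ / ((2.18e-4)·(0.0288)) = 0.765
Q_c = 0.765 > K_c = 0.232, so the reverse reaction proceeds.

to the left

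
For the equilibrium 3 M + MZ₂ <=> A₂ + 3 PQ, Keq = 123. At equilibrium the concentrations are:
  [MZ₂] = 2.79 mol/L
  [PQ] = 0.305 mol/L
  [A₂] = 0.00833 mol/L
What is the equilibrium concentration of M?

At equilibrium, Keq = [A₂]·[PQ]³ / ([M]³·[MZ₂]) = 123.
(0.00833)·(0.305)³ / (([M])³·(2.79)) = 123
[M]³ = 6.89×10⁻⁷ ⇒ [M] = 0.00883 mol/L

[M] = 0.00883 mol/L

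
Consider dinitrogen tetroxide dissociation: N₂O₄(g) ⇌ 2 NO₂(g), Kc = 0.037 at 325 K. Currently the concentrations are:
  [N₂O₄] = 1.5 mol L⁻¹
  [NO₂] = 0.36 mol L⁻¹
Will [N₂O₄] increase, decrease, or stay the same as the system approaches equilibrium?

Qc = [NO₂]² / [N₂O₄] = (0.36)² / (1.5) = 0.086
Qc = 0.086 > Kc = 0.037: net reverse reaction.
N₂O₄ is a reactant, so it increases.

increase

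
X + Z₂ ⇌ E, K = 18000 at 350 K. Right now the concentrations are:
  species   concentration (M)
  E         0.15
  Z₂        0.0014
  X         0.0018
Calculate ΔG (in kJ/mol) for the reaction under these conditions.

ΔG = 3.48 kJ/mol

Q = [E] / ([X]·[Z₂]) = (0.15) / ((0.0018)·(0.0014)) = 59500
ΔG = RT ln(Q/K) = (8.314 J mol⁻¹ K⁻¹)(350 K) × ln(59500/18000)
   = (2.910 kJ/mol)(1.196) = 3.48 kJ/mol
ΔG > 0, so the forward reaction is non-spontaneous (proceeds in reverse).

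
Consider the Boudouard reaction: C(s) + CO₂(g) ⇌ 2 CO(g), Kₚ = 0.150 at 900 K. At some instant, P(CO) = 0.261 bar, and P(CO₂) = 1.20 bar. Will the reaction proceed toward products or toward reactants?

in the forward direction

(C is a pure solid — omitted from Qₚ.)
Qₚ = P(CO)² / P(CO₂) = (0.261)² / (1.20) = 0.0568
Qₚ = 0.0568 < Kₚ = 0.150, so the forward reaction proceeds.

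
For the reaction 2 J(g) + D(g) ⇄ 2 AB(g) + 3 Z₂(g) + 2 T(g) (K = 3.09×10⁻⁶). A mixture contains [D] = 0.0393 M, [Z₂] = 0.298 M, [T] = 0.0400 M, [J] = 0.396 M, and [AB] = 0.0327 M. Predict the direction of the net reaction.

Q = [AB]²·[Z₂]³·[T]² / ([J]²·[D]) = (0.0327)²·(0.298)³·(0.0400)² / ((0.396)²·(0.0393)) = 7.35×10⁻⁶
Q = 7.35×10⁻⁶ > K = 3.09×10⁻⁶, so the reverse reaction proceeds.

toward reactants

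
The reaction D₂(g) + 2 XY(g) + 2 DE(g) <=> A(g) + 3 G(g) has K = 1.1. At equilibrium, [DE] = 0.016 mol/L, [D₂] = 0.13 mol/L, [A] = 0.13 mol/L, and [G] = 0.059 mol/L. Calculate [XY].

At equilibrium, K = [A]·[G]³ / ([D₂]·[XY]²·[DE]²) = 1.1.
(0.13)·(0.059)³ / ((0.13)·([XY])²·(0.016)²) = 1.1
[XY]² = 0.729 ⇒ [XY] = 0.85 mol/L

[XY] = 0.85 mol/L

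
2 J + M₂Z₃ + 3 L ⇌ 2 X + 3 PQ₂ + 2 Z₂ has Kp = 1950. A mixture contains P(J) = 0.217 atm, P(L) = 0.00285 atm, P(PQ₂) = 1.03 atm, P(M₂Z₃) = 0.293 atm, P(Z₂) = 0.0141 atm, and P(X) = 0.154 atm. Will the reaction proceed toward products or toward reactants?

reverse (toward reactants)

Qp = P(X)²·P(PQ₂)³·P(Z₂)² / (P(J)²·P(M₂Z₃)·P(L)³) = (0.154)²·(1.03)³·(0.0141)² / ((0.217)²·(0.293)·(0.00285)³) = 16100
Qp = 16100 > Kp = 1950, so the reverse reaction proceeds.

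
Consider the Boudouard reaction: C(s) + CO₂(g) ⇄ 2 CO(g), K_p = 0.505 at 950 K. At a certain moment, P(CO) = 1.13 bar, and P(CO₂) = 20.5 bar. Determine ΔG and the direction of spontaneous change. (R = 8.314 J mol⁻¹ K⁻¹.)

ΔG = -16.5 kJ/mol; the forward reaction is spontaneous

(C is a pure solid — omitted from Q_p.)
Q_p = P(CO)² / P(CO₂) = (1.13)² / (20.5) = 0.0623
ΔG = RT ln(Q_p/K_p) = (8.314 J mol⁻¹ K⁻¹)(950 K) × ln(0.0623/0.505)
   = (7.898 kJ/mol)(-2.093) = -16.5 kJ/mol
ΔG < 0, so the forward reaction is spontaneous (proceeds forward).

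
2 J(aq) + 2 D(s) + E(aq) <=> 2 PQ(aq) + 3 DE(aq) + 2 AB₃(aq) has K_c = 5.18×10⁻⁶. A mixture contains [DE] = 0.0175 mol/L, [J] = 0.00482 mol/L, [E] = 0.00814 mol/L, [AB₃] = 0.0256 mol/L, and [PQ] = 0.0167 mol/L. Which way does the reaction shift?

at equilibrium

(D is a pure solid — omitted from Q_c.)
Q_c = [PQ]²·[DE]³·[AB₃]² / ([J]²·[E]) = (0.0167)²·(0.0175)³·(0.0256)² / ((0.00482)²·(0.00814)) = 5.18×10⁻⁶
Q_c = 5.18×10⁻⁶ = K_c, so the system is already at equilibrium.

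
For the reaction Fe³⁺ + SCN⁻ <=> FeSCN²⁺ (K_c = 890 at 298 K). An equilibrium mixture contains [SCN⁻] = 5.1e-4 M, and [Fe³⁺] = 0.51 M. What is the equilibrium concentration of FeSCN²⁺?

At equilibrium, K_c = [FeSCN²⁺] / ([Fe³⁺]·[SCN⁻]) = 890.
([FeSCN²⁺]) / ((0.51)·(5.1e-4)) = 890
[FeSCN²⁺] = 0.231 = 0.23 M

[FeSCN²⁺] = 0.23 M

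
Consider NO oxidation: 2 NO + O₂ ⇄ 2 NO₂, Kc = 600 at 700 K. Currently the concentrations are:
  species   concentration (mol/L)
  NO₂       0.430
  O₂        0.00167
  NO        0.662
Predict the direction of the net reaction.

to the right

Qc = [NO₂]² / ([NO]²·[O₂]) = (0.430)² / ((0.662)²·(0.00167)) = 253
Qc = 253 < Kc = 600, so the forward reaction proceeds.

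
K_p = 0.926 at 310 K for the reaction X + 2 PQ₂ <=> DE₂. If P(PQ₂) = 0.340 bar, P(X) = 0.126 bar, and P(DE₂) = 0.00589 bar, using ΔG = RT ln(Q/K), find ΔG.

ΔG = -2.14 kJ/mol

Q_p = P(DE₂) / (P(X)·P(PQ₂)²) = (0.00589) / ((0.126)·(0.340)²) = 0.404
ΔG = RT ln(Q_p/K_p) = (8.314 J mol⁻¹ K⁻¹)(310 K) × ln(0.404/0.926)
   = (2.577 kJ/mol)(-0.8295) = -2.14 kJ/mol
ΔG < 0, so the forward reaction is spontaneous (proceeds forward).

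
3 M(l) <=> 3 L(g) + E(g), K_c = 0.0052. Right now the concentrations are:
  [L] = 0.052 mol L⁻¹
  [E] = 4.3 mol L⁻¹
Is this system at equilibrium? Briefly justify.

no; Q < K, reaction proceeds forward

(M is a pure liquid — omitted from Q_c.)
Q_c = [L]³·[E] = (0.052)³·(4.3) = 6.0×10⁻⁴
Q_c = 6.0×10⁻⁴ < K_c = 0.0052: net forward reaction.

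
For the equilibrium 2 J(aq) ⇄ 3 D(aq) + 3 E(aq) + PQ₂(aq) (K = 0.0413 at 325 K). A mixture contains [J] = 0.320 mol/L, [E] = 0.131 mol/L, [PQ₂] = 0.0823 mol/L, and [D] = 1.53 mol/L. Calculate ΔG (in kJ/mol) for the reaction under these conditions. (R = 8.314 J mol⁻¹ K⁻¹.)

ΔG = -5.01 kJ/mol

Q = [D]³·[E]³·[PQ₂] / [J]² = (1.53)³·(0.131)³·(0.0823) / (0.320)² = 0.00647
ΔG = RT ln(Q/K) = (8.314 J mol⁻¹ K⁻¹)(325 K) × ln(0.00647/0.0413)
   = (2.702 kJ/mol)(-1.854) = -5.01 kJ/mol
ΔG < 0, so the forward reaction is spontaneous (proceeds forward).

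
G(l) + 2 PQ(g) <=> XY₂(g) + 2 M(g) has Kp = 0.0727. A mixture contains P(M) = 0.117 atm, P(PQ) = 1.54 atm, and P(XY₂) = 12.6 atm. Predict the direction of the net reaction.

neither direction; the system is at equilibrium

(G is a pure liquid — omitted from Qp.)
Qp = P(XY₂)·P(M)² / P(PQ)² = (12.6)·(0.117)² / (1.54)² = 0.0727
Qp = 0.0727 = Kp, so the system is already at equilibrium.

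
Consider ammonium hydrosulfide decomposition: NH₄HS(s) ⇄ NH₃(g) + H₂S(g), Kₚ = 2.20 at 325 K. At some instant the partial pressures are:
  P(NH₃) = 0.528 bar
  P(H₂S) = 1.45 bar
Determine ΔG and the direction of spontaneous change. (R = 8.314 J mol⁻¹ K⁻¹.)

(NH₄HS is a pure solid — omitted from Qₚ.)
Qₚ = P(NH₃)·P(H₂S) = (0.528)·(1.45) = 0.766
ΔG = RT ln(Qₚ/Kₚ) = (8.314 J mol⁻¹ K⁻¹)(325 K) × ln(0.766/2.20)
   = (2.702 kJ/mol)(-1.055) = -2.85 kJ/mol
ΔG < 0, so the forward reaction is spontaneous (proceeds forward).

ΔG = -2.85 kJ/mol; the forward reaction is spontaneous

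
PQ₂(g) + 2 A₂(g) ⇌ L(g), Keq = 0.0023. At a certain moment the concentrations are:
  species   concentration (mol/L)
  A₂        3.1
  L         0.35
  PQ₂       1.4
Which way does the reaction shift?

in the reverse direction

Q = [L] / ([PQ₂]·[A₂]²) = (0.35) / ((1.4)·(3.1)²) = 0.026
Q = 0.026 > Keq = 0.0023, so the reverse reaction proceeds.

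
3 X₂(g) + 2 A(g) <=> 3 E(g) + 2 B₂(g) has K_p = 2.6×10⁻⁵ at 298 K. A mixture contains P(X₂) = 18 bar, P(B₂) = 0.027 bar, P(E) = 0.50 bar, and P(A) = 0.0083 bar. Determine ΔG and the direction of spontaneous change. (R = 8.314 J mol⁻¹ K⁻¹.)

Q_p = P(E)³·P(B₂)² / (P(X₂)³·P(A)²) = (0.50)³·(0.027)² / ((18)³·(0.0083)²) = 2.27×10⁻⁴
ΔG = RT ln(Q_p/K_p) = (8.314 J mol⁻¹ K⁻¹)(298 K) × ln(2.27×10⁻⁴/2.6×10⁻⁵)
   = (2.478 kJ/mol)(2.167) = 5.37 kJ/mol
ΔG > 0, so the forward reaction is non-spontaneous (proceeds in reverse).

ΔG = 5.37 kJ/mol; the forward reaction is non-spontaneous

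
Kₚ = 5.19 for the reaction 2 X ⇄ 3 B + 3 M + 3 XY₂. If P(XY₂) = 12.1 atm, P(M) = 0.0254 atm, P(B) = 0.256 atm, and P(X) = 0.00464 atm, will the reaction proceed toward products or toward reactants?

Qₚ = P(B)³·P(M)³·P(XY₂)³ / P(X)² = (0.256)³·(0.0254)³·(12.1)³ / (0.00464)² = 22.6
Qₚ = 22.6 > Kₚ = 5.19, so the reverse reaction proceeds.

reverse (toward reactants)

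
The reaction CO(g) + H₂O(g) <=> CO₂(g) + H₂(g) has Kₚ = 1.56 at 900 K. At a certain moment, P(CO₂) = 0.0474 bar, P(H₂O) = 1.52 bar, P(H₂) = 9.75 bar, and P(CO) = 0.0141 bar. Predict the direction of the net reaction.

Qₚ = P(CO₂)·P(H₂) / (P(CO)·P(H₂O)) = (0.0474)·(9.75) / ((0.0141)·(1.52)) = 21.6
Qₚ = 21.6 > Kₚ = 1.56, so the reverse reaction proceeds.

reverse (toward reactants)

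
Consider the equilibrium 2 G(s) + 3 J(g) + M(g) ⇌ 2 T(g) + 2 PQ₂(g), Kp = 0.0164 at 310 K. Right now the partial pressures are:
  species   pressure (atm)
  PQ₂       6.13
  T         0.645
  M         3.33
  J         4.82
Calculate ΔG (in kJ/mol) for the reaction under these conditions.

(G is a pure solid — omitted from Qp.)
Qp = P(T)²·P(PQ₂)² / (P(J)³·P(M)) = (0.645)²·(6.13)² / ((4.82)³·(3.33)) = 0.0419
ΔG = RT ln(Qp/Kp) = (8.314 J mol⁻¹ K⁻¹)(310 K) × ln(0.0419/0.0164)
   = (2.577 kJ/mol)(0.9380) = 2.42 kJ/mol
ΔG > 0, so the forward reaction is non-spontaneous (proceeds in reverse).

ΔG = 2.42 kJ/mol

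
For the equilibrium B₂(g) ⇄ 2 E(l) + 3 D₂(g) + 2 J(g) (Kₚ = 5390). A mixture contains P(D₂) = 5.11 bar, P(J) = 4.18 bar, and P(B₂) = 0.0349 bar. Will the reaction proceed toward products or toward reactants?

to the left

(E is a pure liquid — omitted from Qₚ.)
Qₚ = P(D₂)³·P(J)² / P(B₂) = (5.11)³·(4.18)² / (0.0349) = 66800
Qₚ = 66800 > Kₚ = 5390, so the reverse reaction proceeds.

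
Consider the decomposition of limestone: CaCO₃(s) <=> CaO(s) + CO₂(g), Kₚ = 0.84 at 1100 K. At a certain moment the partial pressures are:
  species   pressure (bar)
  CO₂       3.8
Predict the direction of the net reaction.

(CaCO₃, CaO are pure solids — omitted from Qₚ.)
Qₚ = P(CO₂) = 3.8
Qₚ = 3.8 > Kₚ = 0.84, so the reverse reaction proceeds.

toward reactants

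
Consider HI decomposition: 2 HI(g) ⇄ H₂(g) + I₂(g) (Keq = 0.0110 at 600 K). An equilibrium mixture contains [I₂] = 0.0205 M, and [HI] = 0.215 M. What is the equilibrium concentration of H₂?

At equilibrium, Keq = [H₂]·[I₂] / [HI]² = 0.0110.
([H₂])·(0.0205) / (0.215)² = 0.0110
[H₂] = 0.0248 M

[H₂] = 0.0248 M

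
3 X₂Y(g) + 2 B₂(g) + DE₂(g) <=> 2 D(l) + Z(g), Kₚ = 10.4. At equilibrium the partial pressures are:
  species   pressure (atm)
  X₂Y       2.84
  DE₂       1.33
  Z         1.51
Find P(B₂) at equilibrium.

P(B₂) = 0.0690 atm

(D is a pure liquid — omitted from Kₚ.)
At equilibrium, Kₚ = P(Z) / (P(X₂Y)³·P(B₂)²·P(DE₂)) = 10.4.
(1.51) / ((2.84)³·(P(B₂))²·(1.33)) = 10.4
P(B₂)² = 0.00477 ⇒ P(B₂) = 0.0690 atm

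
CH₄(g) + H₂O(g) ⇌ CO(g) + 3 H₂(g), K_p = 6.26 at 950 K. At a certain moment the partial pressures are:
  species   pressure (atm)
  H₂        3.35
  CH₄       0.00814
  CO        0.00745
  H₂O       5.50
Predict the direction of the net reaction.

Q_p = P(CO)·P(H₂)³ / (P(CH₄)·P(H₂O)) = (0.00745)·(3.35)³ / ((0.00814)·(5.50)) = 6.26
Q_p = 6.26 = K_p, so the system is already at equilibrium.

at equilibrium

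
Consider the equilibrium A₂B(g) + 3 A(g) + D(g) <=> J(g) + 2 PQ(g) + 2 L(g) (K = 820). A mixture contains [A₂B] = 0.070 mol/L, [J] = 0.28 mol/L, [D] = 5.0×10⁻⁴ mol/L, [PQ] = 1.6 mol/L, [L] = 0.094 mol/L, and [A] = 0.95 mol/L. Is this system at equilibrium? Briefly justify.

no; Q < K, reaction proceeds forward

Q = [J]·[PQ]²·[L]² / ([A₂B]·[A]³·[D]) = (0.28)·(1.6)²·(0.094)² / ((0.070)·(0.95)³·(5.0×10⁻⁴)) = 210
Q = 210 < K = 820: net forward reaction.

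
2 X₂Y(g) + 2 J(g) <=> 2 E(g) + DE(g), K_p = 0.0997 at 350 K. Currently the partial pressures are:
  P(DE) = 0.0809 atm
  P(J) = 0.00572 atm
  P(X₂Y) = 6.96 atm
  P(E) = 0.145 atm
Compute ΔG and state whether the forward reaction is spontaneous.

Q_p = P(E)²·P(DE) / (P(X₂Y)²·P(J)²) = (0.145)²·(0.0809) / ((6.96)²·(0.00572)²) = 1.07
ΔG = RT ln(Q_p/K_p) = (8.314 J mol⁻¹ K⁻¹)(350 K) × ln(1.07/0.0997)
   = (2.910 kJ/mol)(2.373) = 6.91 kJ/mol
ΔG > 0, so the forward reaction is non-spontaneous (proceeds in reverse).

ΔG = 6.91 kJ/mol; the forward reaction is non-spontaneous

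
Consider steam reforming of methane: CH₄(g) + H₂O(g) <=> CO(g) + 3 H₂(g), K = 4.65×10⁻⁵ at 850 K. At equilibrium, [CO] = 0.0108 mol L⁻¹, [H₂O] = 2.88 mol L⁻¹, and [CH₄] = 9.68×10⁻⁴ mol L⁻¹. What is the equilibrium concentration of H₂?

[H₂] = 0.0229 mol L⁻¹

At equilibrium, K = [CO]·[H₂]³ / ([CH₄]·[H₂O]) = 4.65×10⁻⁵.
(0.0108)·([H₂])³ / ((9.68×10⁻⁴)·(2.88)) = 4.65×10⁻⁵
[H₂]³ = 1.20×10⁻⁵ ⇒ [H₂] = 0.0229 mol L⁻¹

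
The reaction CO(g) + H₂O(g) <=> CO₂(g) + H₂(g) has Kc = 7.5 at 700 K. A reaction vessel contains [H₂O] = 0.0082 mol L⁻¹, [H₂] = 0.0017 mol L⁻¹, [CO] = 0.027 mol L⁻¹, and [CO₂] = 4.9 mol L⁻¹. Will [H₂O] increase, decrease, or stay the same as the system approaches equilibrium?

increase

Qc = [CO₂]·[H₂] / ([CO]·[H₂O]) = (4.9)·(0.0017) / ((0.027)·(0.0082)) = 38
Qc = 38 > Kc = 7.5: net reverse reaction.
H₂O is a reactant, so it increases.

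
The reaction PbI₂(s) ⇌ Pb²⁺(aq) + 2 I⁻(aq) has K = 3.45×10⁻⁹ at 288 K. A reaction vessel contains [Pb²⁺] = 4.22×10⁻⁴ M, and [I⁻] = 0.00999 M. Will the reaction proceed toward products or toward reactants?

(PbI₂ is a pure solid — omitted from Q.)
Q = [Pb²⁺]·[I⁻]² = (4.22×10⁻⁴)·(0.00999)² = 4.21×10⁻⁸
Q = 4.21×10⁻⁸ > K = 3.45×10⁻⁹, so the reverse reaction proceeds.

to the left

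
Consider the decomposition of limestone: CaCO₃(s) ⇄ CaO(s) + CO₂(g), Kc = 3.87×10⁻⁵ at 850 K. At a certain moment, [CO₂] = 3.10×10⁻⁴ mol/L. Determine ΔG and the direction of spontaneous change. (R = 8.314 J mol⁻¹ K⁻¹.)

(CaCO₃, CaO are pure solids — omitted from Qc.)
Qc = [CO₂] = 3.10×10⁻⁴
ΔG = RT ln(Qc/Kc) = (8.314 J mol⁻¹ K⁻¹)(850 K) × ln(3.10×10⁻⁴/3.87×10⁻⁵)
   = (7.067 kJ/mol)(2.081) = 14.7 kJ/mol
ΔG > 0, so the forward reaction is non-spontaneous (proceeds in reverse).

ΔG = 14.7 kJ/mol; the forward reaction is non-spontaneous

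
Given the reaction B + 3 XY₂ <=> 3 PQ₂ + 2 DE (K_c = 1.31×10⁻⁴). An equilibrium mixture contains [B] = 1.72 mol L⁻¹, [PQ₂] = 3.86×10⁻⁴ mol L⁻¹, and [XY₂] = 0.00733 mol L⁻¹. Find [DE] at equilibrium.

[DE] = 1.24 mol L⁻¹

At equilibrium, K_c = [PQ₂]³·[DE]² / ([B]·[XY₂]³) = 1.31×10⁻⁴.
(3.86×10⁻⁴)³·([DE])² / ((1.72)·(0.00733)³) = 1.31×10⁻⁴
[DE]² = 1.54 ⇒ [DE] = 1.24 mol L⁻¹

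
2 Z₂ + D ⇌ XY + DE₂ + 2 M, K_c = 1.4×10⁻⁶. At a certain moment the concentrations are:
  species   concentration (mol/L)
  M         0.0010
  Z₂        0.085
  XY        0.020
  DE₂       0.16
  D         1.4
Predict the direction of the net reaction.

forward (toward products)

Q_c = [XY]·[DE₂]·[M]² / ([Z₂]²·[D]) = (0.020)·(0.16)·(0.0010)² / ((0.085)²·(1.4)) = 3.2×10⁻⁷
Q_c = 3.2×10⁻⁷ < K_c = 1.4×10⁻⁶, so the forward reaction proceeds.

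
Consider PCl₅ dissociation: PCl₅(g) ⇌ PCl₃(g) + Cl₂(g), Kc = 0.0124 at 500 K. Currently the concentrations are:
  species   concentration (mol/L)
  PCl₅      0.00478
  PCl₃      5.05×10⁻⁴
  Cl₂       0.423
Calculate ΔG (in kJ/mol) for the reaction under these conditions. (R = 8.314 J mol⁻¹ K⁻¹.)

ΔG = 5.33 kJ/mol

Qc = [PCl₃]·[Cl₂] / [PCl₅] = (5.05×10⁻⁴)·(0.423) / (0.00478) = 0.0447
ΔG = RT ln(Qc/Kc) = (8.314 J mol⁻¹ K⁻¹)(500 K) × ln(0.0447/0.0124)
   = (4.157 kJ/mol)(1.282) = 5.33 kJ/mol
ΔG > 0, so the forward reaction is non-spontaneous (proceeds in reverse).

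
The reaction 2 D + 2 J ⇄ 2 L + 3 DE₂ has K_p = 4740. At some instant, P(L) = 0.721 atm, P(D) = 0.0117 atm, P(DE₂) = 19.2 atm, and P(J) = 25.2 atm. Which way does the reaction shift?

toward reactants

Q_p = P(L)²·P(DE₂)³ / (P(D)²·P(J)²) = (0.721)²·(19.2)³ / ((0.0117)²·(25.2)²) = 42300
Q_p = 42300 > K_p = 4740, so the reverse reaction proceeds.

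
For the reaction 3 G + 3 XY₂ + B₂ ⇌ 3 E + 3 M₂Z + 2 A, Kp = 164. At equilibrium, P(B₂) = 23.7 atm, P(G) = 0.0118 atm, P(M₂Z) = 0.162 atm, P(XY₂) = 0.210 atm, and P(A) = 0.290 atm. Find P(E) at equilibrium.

At equilibrium, Kp = P(E)³·P(M₂Z)³·P(A)² / (P(G)³·P(XY₂)³·P(B₂)) = 164.
(P(E))³·(0.162)³·(0.290)² / ((0.0118)³·(0.210)³·(23.7)) = 164
P(E)³ = 0.165 ⇒ P(E) = 0.549 atm

P(E) = 0.549 atm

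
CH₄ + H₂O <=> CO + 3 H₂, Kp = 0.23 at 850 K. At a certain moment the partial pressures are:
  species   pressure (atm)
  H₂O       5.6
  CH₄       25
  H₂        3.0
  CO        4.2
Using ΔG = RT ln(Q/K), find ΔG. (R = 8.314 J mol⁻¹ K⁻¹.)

ΔG = 8.90 kJ/mol

Qp = P(CO)·P(H₂)³ / (P(CH₄)·P(H₂O)) = (4.2)·(3.0)³ / ((25)·(5.6)) = 0.810
ΔG = RT ln(Qp/Kp) = (8.314 J mol⁻¹ K⁻¹)(850 K) × ln(0.810/0.23)
   = (7.067 kJ/mol)(1.259) = 8.90 kJ/mol
ΔG > 0, so the forward reaction is non-spontaneous (proceeds in reverse).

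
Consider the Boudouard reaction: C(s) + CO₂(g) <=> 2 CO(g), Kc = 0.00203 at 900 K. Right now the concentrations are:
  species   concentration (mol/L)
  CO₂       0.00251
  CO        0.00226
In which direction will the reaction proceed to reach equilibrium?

neither direction; the system is at equilibrium

(C is a pure solid — omitted from Qc.)
Qc = [CO]² / [CO₂] = (0.00226)² / (0.00251) = 0.00203
Qc = 0.00203 = Kc, so the system is already at equilibrium.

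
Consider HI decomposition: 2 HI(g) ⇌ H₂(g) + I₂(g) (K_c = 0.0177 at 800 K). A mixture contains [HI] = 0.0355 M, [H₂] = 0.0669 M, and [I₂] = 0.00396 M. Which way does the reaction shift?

reverse (toward reactants)

Q_c = [H₂]·[I₂] / [HI]² = (0.0669)·(0.00396) / (0.0355)² = 0.210
Q_c = 0.210 > K_c = 0.0177, so the reverse reaction proceeds.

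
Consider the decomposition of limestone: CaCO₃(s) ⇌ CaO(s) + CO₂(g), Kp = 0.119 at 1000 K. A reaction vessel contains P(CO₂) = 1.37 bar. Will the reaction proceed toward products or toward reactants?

(CaCO₃, CaO are pure solids — omitted from Qp.)
Qp = P(CO₂) = 1.37
Qp = 1.37 > Kp = 0.119, so the reverse reaction proceeds.

toward reactants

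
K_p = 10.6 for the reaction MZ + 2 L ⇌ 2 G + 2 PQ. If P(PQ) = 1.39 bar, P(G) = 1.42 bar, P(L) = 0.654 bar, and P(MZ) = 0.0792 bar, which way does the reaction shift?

to the left

Q_p = P(G)²·P(PQ)² / (P(MZ)·P(L)²) = (1.42)²·(1.39)² / ((0.0792)·(0.654)²) = 115
Q_p = 115 > K_p = 10.6, so the reverse reaction proceeds.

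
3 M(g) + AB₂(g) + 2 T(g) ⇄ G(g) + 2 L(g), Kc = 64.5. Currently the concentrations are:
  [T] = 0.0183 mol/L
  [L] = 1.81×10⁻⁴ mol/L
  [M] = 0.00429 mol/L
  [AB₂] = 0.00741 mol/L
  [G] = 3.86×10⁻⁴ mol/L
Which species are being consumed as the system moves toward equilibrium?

none (at equilibrium)

Qc = [G]·[L]² / ([M]³·[AB₂]·[T]²) = (3.86×10⁻⁴)·(1.81×10⁻⁴)² / ((0.00429)³·(0.00741)·(0.0183)²) = 64.5
Qc = 64.5 = Kc; the system is at equilibrium.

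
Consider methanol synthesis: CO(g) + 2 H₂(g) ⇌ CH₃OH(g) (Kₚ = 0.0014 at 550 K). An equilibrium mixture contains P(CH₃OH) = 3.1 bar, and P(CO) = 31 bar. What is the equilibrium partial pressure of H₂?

P(H₂) = 8.5 bar

At equilibrium, Kₚ = P(CH₃OH) / (P(CO)·P(H₂)²) = 0.0014.
(3.1) / ((31)·(P(H₂))²) = 0.0014
P(H₂)² = 71.4 ⇒ P(H₂) = 8.5 bar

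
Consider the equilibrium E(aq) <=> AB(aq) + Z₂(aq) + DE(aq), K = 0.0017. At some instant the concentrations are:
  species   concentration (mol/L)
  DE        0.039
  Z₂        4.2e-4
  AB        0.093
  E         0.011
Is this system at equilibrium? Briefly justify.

no; Q < K, reaction proceeds forward

Q = [AB]·[Z₂]·[DE] / [E] = (0.093)·(4.2e-4)·(0.039) / (0.011) = 1.4e-4
Q = 1.4e-4 < K = 0.0017: net forward reaction.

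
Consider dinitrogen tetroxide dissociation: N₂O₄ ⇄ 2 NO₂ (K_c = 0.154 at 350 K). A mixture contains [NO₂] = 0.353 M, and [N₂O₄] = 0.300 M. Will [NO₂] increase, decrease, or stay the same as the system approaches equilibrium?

Q_c = [NO₂]² / [N₂O₄] = (0.353)² / (0.300) = 0.415
Q_c = 0.415 > K_c = 0.154: net reverse reaction.
NO₂ is a product, so it decreases.

decrease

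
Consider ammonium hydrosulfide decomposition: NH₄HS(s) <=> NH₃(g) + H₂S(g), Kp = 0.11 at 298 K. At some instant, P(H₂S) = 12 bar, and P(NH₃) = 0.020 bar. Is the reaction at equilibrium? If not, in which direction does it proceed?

(NH₄HS is a pure solid — omitted from Qp.)
Qp = P(NH₃)·P(H₂S) = (0.020)·(12) = 0.24
Qp = 0.24 > Kp = 0.11, so the reverse reaction proceeds.

toward reactants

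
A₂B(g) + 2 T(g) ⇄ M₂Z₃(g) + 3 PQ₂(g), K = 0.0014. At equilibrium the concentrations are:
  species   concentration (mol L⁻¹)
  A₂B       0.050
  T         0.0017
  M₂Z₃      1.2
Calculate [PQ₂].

[PQ₂] = 5.5×10⁻⁴ mol L⁻¹

At equilibrium, K = [M₂Z₃]·[PQ₂]³ / ([A₂B]·[T]²) = 0.0014.
(1.2)·([PQ₂])³ / ((0.050)·(0.0017)²) = 0.0014
[PQ₂]³ = 1.69×10⁻¹⁰ ⇒ [PQ₂] = 5.5×10⁻⁴ mol L⁻¹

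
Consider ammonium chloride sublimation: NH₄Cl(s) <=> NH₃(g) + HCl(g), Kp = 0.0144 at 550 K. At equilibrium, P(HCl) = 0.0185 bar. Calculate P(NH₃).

(NH₄Cl is a pure solid — omitted from Kp.)
At equilibrium, Kp = P(NH₃)·P(HCl) = 0.0144.
(P(NH₃))·(0.0185) = 0.0144
P(NH₃) = 0.778 bar

P(NH₃) = 0.778 bar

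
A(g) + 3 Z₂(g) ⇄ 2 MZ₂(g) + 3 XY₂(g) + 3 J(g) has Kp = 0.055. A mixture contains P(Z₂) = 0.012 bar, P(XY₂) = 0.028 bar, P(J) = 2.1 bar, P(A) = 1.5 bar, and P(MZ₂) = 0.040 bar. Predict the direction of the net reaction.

reverse (toward reactants)

Qp = P(MZ₂)²·P(XY₂)³·P(J)³ / (P(A)·P(Z₂)³) = (0.040)²·(0.028)³·(2.1)³ / ((1.5)·(0.012)³) = 0.13
Qp = 0.13 > Kp = 0.055, so the reverse reaction proceeds.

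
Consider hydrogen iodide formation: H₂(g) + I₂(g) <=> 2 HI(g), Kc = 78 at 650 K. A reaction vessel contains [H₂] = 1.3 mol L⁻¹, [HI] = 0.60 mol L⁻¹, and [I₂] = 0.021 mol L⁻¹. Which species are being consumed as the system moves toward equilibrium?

Qc = [HI]² / ([H₂]·[I₂]) = (0.60)² / ((1.3)·(0.021)) = 13
Qc = 13 < Kc = 78: net forward reaction.

H₂, I₂ (reactants)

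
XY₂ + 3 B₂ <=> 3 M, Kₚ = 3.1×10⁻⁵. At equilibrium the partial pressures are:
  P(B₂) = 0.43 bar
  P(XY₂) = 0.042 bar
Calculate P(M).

P(M) = 0.0047 bar

At equilibrium, Kₚ = P(M)³ / (P(XY₂)·P(B₂)³) = 3.1×10⁻⁵.
(P(M))³ / ((0.042)·(0.43)³) = 3.1×10⁻⁵
P(M)³ = 1.04×10⁻⁷ ⇒ P(M) = 0.0047 bar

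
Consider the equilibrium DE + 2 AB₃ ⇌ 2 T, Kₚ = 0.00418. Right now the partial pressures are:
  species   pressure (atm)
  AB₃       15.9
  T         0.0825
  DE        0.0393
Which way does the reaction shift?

toward products

Qₚ = P(T)² / (P(DE)·P(AB₃)²) = (0.0825)² / ((0.0393)·(15.9)²) = 6.85×10⁻⁴
Qₚ = 6.85×10⁻⁴ < Kₚ = 0.00418, so the forward reaction proceeds.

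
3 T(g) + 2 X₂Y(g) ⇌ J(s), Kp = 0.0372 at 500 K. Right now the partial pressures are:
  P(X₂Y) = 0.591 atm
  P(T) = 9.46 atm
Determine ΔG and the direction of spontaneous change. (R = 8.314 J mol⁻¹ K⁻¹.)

(J is a pure solid — omitted from Qp.)
Qp = 1 / (P(T)³·P(X₂Y)²) = 1 / ((9.46)³·(0.591)²) = 0.00338
ΔG = RT ln(Qp/Kp) = (8.314 J mol⁻¹ K⁻¹)(500 K) × ln(0.00338/0.0372)
   = (4.157 kJ/mol)(-2.398) = -9.97 kJ/mol
ΔG < 0, so the forward reaction is spontaneous (proceeds forward).

ΔG = -9.97 kJ/mol; the forward reaction is spontaneous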